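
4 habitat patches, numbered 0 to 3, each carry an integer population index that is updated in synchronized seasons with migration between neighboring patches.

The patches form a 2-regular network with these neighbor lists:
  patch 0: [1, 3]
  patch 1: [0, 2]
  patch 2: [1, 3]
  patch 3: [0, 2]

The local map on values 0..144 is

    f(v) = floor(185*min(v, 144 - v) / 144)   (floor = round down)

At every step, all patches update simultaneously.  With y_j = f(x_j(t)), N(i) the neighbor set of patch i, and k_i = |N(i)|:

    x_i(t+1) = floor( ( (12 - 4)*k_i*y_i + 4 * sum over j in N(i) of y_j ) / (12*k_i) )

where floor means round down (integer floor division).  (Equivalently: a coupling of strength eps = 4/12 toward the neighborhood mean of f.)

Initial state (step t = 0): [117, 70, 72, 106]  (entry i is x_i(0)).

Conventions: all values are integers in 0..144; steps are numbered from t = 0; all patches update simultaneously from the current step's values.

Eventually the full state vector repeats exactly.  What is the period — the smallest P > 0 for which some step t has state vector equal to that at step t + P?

Answer: 4
Key observation: The state at step 7, [91, 91, 91, 91], reappears at step 11 — and no state repeats earlier — so the cycle the system enters has period 4.

Derivation:
t=0: [117, 70, 72, 106]
t=1: [45, 80, 84, 53]
t=2: [63, 77, 76, 67]
t=3: [82, 85, 86, 85]
t=4: [77, 75, 74, 75]
t=5: [86, 87, 88, 87]
t=6: [73, 72, 71, 72]
t=7: [91, 91, 91, 91]
t=8: [68, 68, 68, 68]
t=9: [87, 87, 87, 87]
t=10: [73, 73, 73, 73]
t=11: [91, 91, 91, 91]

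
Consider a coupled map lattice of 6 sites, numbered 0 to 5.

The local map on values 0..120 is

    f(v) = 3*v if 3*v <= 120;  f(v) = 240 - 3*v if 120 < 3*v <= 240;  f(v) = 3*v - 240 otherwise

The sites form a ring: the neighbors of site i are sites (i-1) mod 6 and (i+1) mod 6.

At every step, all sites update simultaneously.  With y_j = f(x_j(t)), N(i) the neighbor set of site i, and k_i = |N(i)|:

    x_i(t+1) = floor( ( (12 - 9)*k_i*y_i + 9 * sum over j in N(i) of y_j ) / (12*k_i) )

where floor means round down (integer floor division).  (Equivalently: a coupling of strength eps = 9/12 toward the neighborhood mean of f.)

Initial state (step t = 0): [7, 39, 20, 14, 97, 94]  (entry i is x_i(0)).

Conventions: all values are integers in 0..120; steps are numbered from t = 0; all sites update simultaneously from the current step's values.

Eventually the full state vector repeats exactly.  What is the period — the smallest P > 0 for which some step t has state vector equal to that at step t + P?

Answer: 4
Key observation: The state at step 84, [108, 108, 108, 108, 108, 108], reappears at step 88 — and no state repeats earlier — so the cycle the system enters has period 4.

Derivation:
t=0: [7, 39, 20, 14, 97, 94]
t=1: [64, 59, 74, 52, 44, 37]
t=2: [77, 40, 59, 68, 100, 86]
t=3: [54, 57, 74, 55, 35, 30]
t=4: [79, 53, 58, 64, 88, 91]
t=5: [43, 46, 64, 45, 36, 18]
t=6: [86, 85, 89, 84, 86, 95]
t=7: [27, 20, 16, 19, 25, 24]
t=8: [69, 63, 55, 60, 67, 76]
t=9: [31, 53, 60, 57, 36, 30]
t=10: [87, 77, 71, 80, 86, 97]
t=11: [27, 20, 10, 16, 23, 27]
t=12: [73, 56, 48, 49, 65, 76]
t=13: [36, 61, 85, 76, 50, 27]
t=14: [78, 60, 29, 42, 57, 94]
t=15: [39, 49, 87, 87, 75, 38]
t=16: [106, 75, 48, 18, 54, 78]
t=17: [27, 69, 49, 78, 42, 60]
t=18: [55, 73, 37, 79, 53, 88]
t=19: [35, 75, 36, 72, 30, 64]
t=20: [49, 83, 41, 80, 49, 85]
t=21: [32, 81, 32, 78, 28, 73]
t=22: [33, 72, 27, 69, 31, 72]
t=23: [42, 73, 41, 73, 44, 78]
t=24: [38, 91, 45, 89, 37, 84]
t=25: [45, 90, 48, 87, 42, 87]
t=26: [45, 82, 43, 84, 44, 87]
t=27: [36, 82, 34, 85, 39, 85]
t=28: [34, 80, 33, 85, 40, 88]
t=29: [34, 75, 30, 85, 44, 89]
t=30: [41, 75, 33, 78, 42, 85]
t=31: [40, 84, 32, 81, 36, 90]
t=32: [45, 84, 29, 77, 39, 93]
t=33: [45, 75, 29, 78, 47, 93]
t=34: [46, 75, 29, 71, 41, 86]
t=35: [37, 74, 37, 83, 46, 86]
t=36: [41, 87, 37, 82, 35, 84]
t=37: [41, 90, 37, 82, 33, 86]
t=38: [47, 93, 41, 80, 33, 85]
t=39: [45, 90, 43, 81, 30, 78]
t=40: [39, 88, 40, 76, 25, 74]
t=41: [45, 94, 43, 76, 30, 76]
t=42: [46, 91, 48, 78, 31, 76]
t=43: [42, 82, 38, 72, 30, 76]
t=44: [35, 87, 39, 82, 36, 79]
t=45: [35, 88, 39, 85, 30, 80]
t=46: [35, 89, 43, 81, 28, 73]
t=47: [44, 87, 39, 73, 30, 76]
t=48: [39, 89, 45, 82, 34, 77]
t=49: [42, 90, 38, 79, 31, 84]
t=50: [44, 93, 40, 78, 28, 80]
t=51: [41, 95, 46, 78, 23, 72]
t=52: [55, 93, 44, 65, 28, 75]
t=53: [39, 78, 58, 83, 43, 63]
t=54: [50, 70, 22, 68, 50, 98]
t=55: [54, 66, 41, 67, 56, 81]
t=56: [36, 83, 59, 80, 33, 57]
t=57: [56, 66, 19, 60, 50, 94]
t=58: [49, 58, 52, 70, 60, 71]
t=59: [58, 82, 57, 61, 36, 64]
t=60: [36, 52, 40, 80, 66, 77]
t=61: [61, 106, 61, 60, 13, 58]
t=62: [68, 62, 66, 51, 57, 52]
t=63: [60, 42, 63, 63, 81, 60]
t=64: [80, 70, 74, 33, 42, 38]
t=65: [54, 14, 52, 74, 108, 71]
t=66: [45, 71, 43, 67, 37, 67]
t=67: [51, 87, 52, 93, 57, 90]
t=68: [40, 69, 43, 67, 43, 66]
t=69: [58, 94, 54, 93, 58, 97]
t=70: [51, 64, 49, 63, 50, 62]
t=71: [60, 79, 60, 81, 61, 79]
t=72: [17, 45, 17, 44, 16, 44]
t=73: [92, 64, 92, 64, 93, 64]
t=74: [45, 39, 45, 40, 45, 40]
t=75: [115, 108, 115, 108, 116, 108]
t=76: [89, 99, 89, 100, 90, 100]
t=77: [50, 34, 50, 36, 52, 36]
t=78: [101, 93, 101, 92, 102, 92]
t=79: [43, 57, 43, 57, 43, 57]
t=80: [79, 100, 79, 100, 79, 100]
t=81: [45, 17, 45, 17, 45, 17]
t=82: [64, 91, 64, 91, 64, 91]
t=83: [36, 44, 36, 44, 36, 44]
t=84: [108, 108, 108, 108, 108, 108]
t=85: [84, 84, 84, 84, 84, 84]
t=86: [12, 12, 12, 12, 12, 12]
t=87: [36, 36, 36, 36, 36, 36]
t=88: [108, 108, 108, 108, 108, 108]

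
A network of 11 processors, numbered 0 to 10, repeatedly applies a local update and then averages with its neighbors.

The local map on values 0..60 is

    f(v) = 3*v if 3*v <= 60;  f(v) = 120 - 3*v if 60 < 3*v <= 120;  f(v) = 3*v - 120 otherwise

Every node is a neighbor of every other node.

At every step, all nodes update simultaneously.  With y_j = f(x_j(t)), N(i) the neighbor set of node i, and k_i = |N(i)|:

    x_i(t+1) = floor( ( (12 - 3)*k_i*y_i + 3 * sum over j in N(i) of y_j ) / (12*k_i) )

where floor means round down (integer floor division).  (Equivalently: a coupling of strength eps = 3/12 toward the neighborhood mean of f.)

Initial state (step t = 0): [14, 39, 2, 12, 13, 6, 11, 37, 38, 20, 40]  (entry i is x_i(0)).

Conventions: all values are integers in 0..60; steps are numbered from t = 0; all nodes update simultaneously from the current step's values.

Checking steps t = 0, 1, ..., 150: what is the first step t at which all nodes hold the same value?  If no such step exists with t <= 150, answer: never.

Simulating step by step:
t=0: [14, 39, 2, 12, 13, 6, 11, 37, 38, 20, 40]  (not all equal)
t=1: [36, 8, 10, 32, 34, 19, 30, 12, 10, 49, 6]  (not all equal)
t=2: [16, 25, 29, 25, 20, 48, 29, 33, 29, 27, 20]  (not all equal)
t=3: [45, 43, 34, 43, 54, 28, 34, 26, 34, 39, 54]  (not all equal)
t=4: [17, 12, 19, 12, 36, 32, 19, 36, 19, 8, 36]  (not all equal)
t=5: [46, 35, 50, 35, 18, 26, 50, 18, 50, 26, 18]  (not all equal)
t=6: [22, 20, 31, 20, 48, 40, 31, 48, 31, 40, 48]  (not all equal)
t=7: [47, 51, 27, 51, 25, 8, 27, 25, 27, 8, 25]  (not all equal)
t=8: [24, 33, 37, 33, 42, 27, 37, 42, 37, 27, 42]  (not all equal)
t=9: [40, 20, 11, 20, 9, 33, 11, 9, 11, 33, 9]  (not all equal)
t=10: [8, 52, 32, 52, 28, 23, 32, 28, 32, 23, 28]  (not all equal)
t=11: [26, 35, 26, 35, 35, 46, 26, 35, 26, 46, 35]  (not all equal)
t=12: [37, 17, 37, 17, 17, 20, 37, 17, 37, 20, 17]  (not all equal)
t=13: [16, 47, 16, 47, 47, 53, 16, 47, 16, 53, 47]  (not all equal)
t=14: [44, 24, 44, 24, 24, 37, 44, 24, 44, 37, 24]  (not all equal)
t=15: [16, 42, 16, 42, 42, 14, 16, 42, 16, 14, 42]  (not all equal)
t=16: [42, 12, 42, 12, 12, 38, 42, 12, 42, 38, 12]  (not all equal)
t=17: [9, 31, 9, 31, 31, 9, 9, 31, 9, 9, 31]  (not all equal)
t=18: [27, 27, 27, 27, 27, 27, 27, 27, 27, 27, 27]  (all equal)

Answer: 18
Key observation: Synchronization is absorbing here: once all nodes are equal they stay equal, and step 18 is the first all-equal step.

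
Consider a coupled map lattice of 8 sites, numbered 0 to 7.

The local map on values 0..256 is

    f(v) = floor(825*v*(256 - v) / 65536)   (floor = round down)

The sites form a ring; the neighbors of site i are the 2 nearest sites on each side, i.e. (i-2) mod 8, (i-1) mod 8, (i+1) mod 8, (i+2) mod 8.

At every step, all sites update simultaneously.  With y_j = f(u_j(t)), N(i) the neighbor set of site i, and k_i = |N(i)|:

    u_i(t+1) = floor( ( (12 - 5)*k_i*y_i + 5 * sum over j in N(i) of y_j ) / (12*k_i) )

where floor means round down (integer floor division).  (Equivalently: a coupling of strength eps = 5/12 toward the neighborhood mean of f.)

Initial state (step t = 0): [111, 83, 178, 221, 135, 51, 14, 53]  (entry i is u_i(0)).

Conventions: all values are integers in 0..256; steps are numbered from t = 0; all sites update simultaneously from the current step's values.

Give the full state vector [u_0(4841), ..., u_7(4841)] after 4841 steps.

Simulating step by step:
t=0: [111, 83, 178, 221, 135, 51, 14, 53]
t=1: [173, 168, 172, 128, 165, 126, 94, 136]
t=2: [184, 188, 184, 199, 191, 202, 192, 199]
t=3: [161, 157, 161, 147, 153, 141, 152, 147]
t=4: [193, 195, 193, 199, 198, 202, 198, 199]
t=5: [150, 148, 150, 143, 144, 139, 144, 143]
t=6: [200, 201, 200, 202, 202, 203, 202, 202]
t=7: [139, 138, 139, 137, 137, 135, 137, 137]
t=8: [204, 204, 204, 204, 204, 205, 204, 204]
t=9: [133, 133, 133, 132, 132, 131, 132, 132]
t=10: [205, 205, 205, 205, 205, 206, 205, 205]
t=11: [131, 131, 131, 130, 130, 129, 130, 130]
t=12: [206, 206, 206, 206, 206, 206, 206, 206]
t=13: [129, 129, 129, 129, 129, 129, 129, 129]
t=14: [206, 206, 206, 206, 206, 206, 206, 206]

Answer: [129, 129, 129, 129, 129, 129, 129, 129]
Key observation: The state at step 12, [206, 206, 206, 206, 206, 206, 206, 206], reappears at step 14: the system is in a cycle of period 2 from step 12 on.  Therefore the state at step 4841 equals the state at step 12 + ((4841 - 12) mod 2) = 13, which is [129, 129, 129, 129, 129, 129, 129, 129].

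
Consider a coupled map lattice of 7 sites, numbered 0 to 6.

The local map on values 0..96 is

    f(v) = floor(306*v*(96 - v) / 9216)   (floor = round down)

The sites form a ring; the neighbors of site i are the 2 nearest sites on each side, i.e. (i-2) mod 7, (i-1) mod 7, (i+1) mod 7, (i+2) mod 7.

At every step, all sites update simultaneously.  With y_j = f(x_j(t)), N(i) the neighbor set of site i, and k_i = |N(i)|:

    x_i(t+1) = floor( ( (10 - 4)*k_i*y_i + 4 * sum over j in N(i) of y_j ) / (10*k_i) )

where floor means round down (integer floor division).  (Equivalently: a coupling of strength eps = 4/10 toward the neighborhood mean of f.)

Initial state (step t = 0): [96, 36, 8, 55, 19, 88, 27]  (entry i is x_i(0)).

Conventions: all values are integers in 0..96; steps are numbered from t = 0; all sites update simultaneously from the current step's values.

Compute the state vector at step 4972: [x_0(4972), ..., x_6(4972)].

Simulating step by step:
t=0: [96, 36, 8, 55, 19, 88, 27]
t=1: [17, 58, 33, 60, 46, 32, 50]
t=2: [55, 69, 67, 71, 74, 67, 71]
t=3: [69, 62, 63, 59, 56, 62, 60]
t=4: [64, 68, 69, 71, 72, 69, 69]
t=5: [65, 62, 61, 59, 58, 61, 61]
t=6: [67, 69, 70, 71, 72, 70, 69]
t=7: [62, 60, 60, 58, 58, 60, 60]
t=8: [69, 71, 71, 72, 72, 71, 71]
t=9: [59, 58, 58, 57, 57, 58, 58]
t=10: [72, 72, 72, 73, 73, 72, 72]
t=11: [57, 56, 56, 55, 55, 56, 56]
t=12: [73, 73, 73, 74, 74, 73, 73]
t=13: [55, 54, 54, 54, 54, 54, 54]
t=14: [74, 74, 74, 75, 75, 74, 74]
t=15: [54, 53, 53, 52, 52, 53, 53]
t=16: [75, 75, 75, 75, 75, 75, 75]
t=17: [52, 52, 52, 52, 52, 52, 52]
t=18: [75, 75, 75, 75, 75, 75, 75]

Answer: [75, 75, 75, 75, 75, 75, 75]
Key observation: The state at step 16, [75, 75, 75, 75, 75, 75, 75], reappears at step 18: the system is in a cycle of period 2 from step 16 on.  Therefore the state at step 4972 equals the state at step 16 + ((4972 - 16) mod 2) = 16, which is [75, 75, 75, 75, 75, 75, 75].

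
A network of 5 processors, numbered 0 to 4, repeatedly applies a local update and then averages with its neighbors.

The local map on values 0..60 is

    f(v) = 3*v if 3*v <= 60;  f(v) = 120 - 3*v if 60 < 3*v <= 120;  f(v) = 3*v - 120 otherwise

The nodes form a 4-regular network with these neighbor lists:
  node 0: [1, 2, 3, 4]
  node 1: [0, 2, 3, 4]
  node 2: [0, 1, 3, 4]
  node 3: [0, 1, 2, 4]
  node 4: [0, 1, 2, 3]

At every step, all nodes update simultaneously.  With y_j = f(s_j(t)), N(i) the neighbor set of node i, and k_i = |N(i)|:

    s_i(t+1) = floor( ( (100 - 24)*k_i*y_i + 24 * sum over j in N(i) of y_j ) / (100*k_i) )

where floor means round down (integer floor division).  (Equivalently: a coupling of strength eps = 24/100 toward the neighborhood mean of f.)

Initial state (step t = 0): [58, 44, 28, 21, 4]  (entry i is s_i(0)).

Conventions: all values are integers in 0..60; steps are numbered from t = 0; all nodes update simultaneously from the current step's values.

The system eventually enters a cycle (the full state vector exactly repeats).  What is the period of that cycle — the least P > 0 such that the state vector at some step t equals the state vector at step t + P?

Simulating step by step:
t=0: [58, 44, 28, 21, 4]
t=1: [48, 18, 35, 50, 18]
t=2: [27, 48, 21, 31, 48]
t=3: [37, 27, 50, 29, 27]
t=4: [15, 36, 30, 32, 36]
t=5: [38, 15, 28, 24, 15]
t=6: [15, 42, 36, 44, 42]
t=7: [36, 9, 13, 13, 9]
t=8: [17, 27, 35, 35, 27]
t=9: [45, 36, 20, 20, 36]
t=10: [20, 17, 51, 51, 17]
t=11: [55, 49, 36, 36, 49]
t=12: [38, 26, 15, 15, 26]
t=13: [15, 40, 42, 42, 40]
t=14: [34, 3, 7, 7, 3]
t=15: [17, 10, 19, 19, 10]
t=16: [49, 34, 53, 53, 34]
t=17: [27, 21, 35, 35, 21]
t=18: [38, 50, 21, 21, 50]
t=19: [15, 31, 50, 50, 31]
t=20: [41, 28, 30, 30, 28]
t=21: [10, 33, 29, 29, 33]
t=22: [29, 22, 31, 31, 22]
t=23: [34, 49, 30, 30, 49]
t=24: [20, 26, 28, 28, 26]
t=25: [54, 42, 38, 38, 42]
t=26: [33, 8, 8, 8, 8]
t=27: [21, 23, 23, 23, 23]
t=28: [55, 51, 51, 51, 51]
t=29: [42, 33, 33, 33, 33]
t=30: [9, 20, 20, 20, 20]
t=31: [34, 58, 58, 58, 58]
t=32: [26, 51, 51, 51, 51]
t=33: [39, 33, 33, 33, 33]
t=34: [7, 19, 19, 19, 19]
t=35: [29, 54, 54, 54, 54]
t=36: [35, 41, 41, 41, 41]
t=37: [12, 3, 3, 3, 3]
t=38: [29, 10, 10, 10, 10]
t=39: [32, 30, 30, 30, 30]
t=40: [25, 29, 29, 29, 29]
t=41: [42, 33, 33, 33, 33]

Answer: 12
Key observation: The state at step 29, [42, 33, 33, 33, 33], reappears at step 41 — and no state repeats earlier — so the cycle the system enters has period 12.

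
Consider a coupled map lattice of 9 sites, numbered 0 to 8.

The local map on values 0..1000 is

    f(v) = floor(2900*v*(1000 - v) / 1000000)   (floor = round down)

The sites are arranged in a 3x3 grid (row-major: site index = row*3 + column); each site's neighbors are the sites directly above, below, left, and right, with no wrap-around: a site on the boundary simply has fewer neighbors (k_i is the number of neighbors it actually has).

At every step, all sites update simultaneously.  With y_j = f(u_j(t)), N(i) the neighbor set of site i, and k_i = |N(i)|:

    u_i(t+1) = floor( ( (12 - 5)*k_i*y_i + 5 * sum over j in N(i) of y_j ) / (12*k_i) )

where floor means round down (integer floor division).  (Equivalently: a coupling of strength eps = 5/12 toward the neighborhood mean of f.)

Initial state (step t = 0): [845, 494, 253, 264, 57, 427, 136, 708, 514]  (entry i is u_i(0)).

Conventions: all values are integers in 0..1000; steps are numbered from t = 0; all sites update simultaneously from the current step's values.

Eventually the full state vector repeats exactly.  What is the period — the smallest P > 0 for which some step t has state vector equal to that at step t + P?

Answer: 2
Key observation: The state at step 28, [657, 657, 657, 657, 657, 657, 657, 657, 657], reappears at step 30 — and no state repeats earlier — so the cycle the system enters has period 2.

Derivation:
t=0: [845, 494, 253, 264, 57, 427, 136, 708, 514]
t=1: [489, 572, 618, 449, 360, 611, 440, 518, 694]
t=2: [719, 701, 690, 710, 685, 675, 716, 699, 653]
t=3: [592, 608, 620, 598, 619, 635, 595, 615, 642]
t=4: [697, 690, 682, 695, 684, 674, 695, 684, 671]
t=5: [614, 620, 628, 615, 625, 634, 616, 626, 636]
t=6: [685, 682, 677, 685, 679, 673, 683, 678, 672]
t=7: [625, 628, 633, 626, 631, 636, 627, 632, 637]
t=8: [678, 676, 673, 677, 675, 671, 677, 674, 671]
t=9: [633, 635, 637, 634, 636, 639, 634, 636, 639]
t=10: [672, 671, 670, 672, 670, 668, 671, 670, 668]
t=11: [639, 640, 641, 639, 640, 642, 640, 641, 642]
t=12: [668, 667, 667, 668, 667, 666, 667, 667, 666]
t=13: [643, 643, 644, 643, 644, 644, 643, 644, 644]
t=14: [665, 664, 664, 664, 664, 664, 664, 664, 664]
t=15: [646, 646, 647, 646, 647, 647, 647, 647, 647]
t=16: [663, 662, 662, 662, 662, 662, 662, 662, 662]
t=17: [647, 647, 648, 647, 648, 648, 648, 648, 648]
t=18: [662, 661, 661, 661, 661, 661, 661, 661, 661]
t=19: [648, 648, 649, 648, 649, 649, 649, 649, 649]
t=20: [661, 660, 660, 660, 660, 660, 660, 660, 660]
t=21: [649, 649, 650, 649, 650, 650, 650, 650, 650]
t=22: [660, 659, 659, 659, 659, 659, 659, 659, 659]
t=23: [650, 650, 651, 650, 651, 651, 651, 651, 651]
t=24: [659, 658, 658, 658, 658, 658, 658, 658, 658]
t=25: [651, 651, 652, 651, 652, 652, 652, 652, 652]
t=26: [658, 657, 657, 657, 657, 657, 657, 657, 657]
t=27: [652, 652, 653, 652, 653, 653, 653, 653, 653]
t=28: [657, 657, 657, 657, 657, 657, 657, 657, 657]
t=29: [653, 653, 653, 653, 653, 653, 653, 653, 653]
t=30: [657, 657, 657, 657, 657, 657, 657, 657, 657]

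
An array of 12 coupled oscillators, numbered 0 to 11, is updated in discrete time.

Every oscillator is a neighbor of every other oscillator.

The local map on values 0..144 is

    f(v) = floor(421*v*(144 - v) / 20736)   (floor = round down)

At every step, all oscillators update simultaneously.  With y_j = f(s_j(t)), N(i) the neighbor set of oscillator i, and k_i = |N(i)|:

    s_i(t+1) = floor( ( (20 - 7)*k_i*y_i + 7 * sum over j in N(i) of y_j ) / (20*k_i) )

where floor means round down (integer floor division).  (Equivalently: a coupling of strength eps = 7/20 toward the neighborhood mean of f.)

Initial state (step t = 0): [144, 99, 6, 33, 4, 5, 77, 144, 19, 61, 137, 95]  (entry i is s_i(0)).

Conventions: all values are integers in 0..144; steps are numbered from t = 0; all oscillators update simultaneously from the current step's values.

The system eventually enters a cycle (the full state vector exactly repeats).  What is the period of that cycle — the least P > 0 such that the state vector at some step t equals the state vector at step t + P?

Simulating step by step:
t=0: [144, 99, 6, 33, 4, 5, 77, 144, 19, 61, 137, 95]
t=1: [18, 73, 28, 63, 25, 26, 82, 18, 47, 81, 29, 76]
t=2: [58, 95, 70, 94, 67, 68, 94, 58, 87, 94, 71, 94]
t=3: [100, 96, 102, 96, 102, 102, 96, 100, 99, 96, 102, 96]
t=4: [89, 91, 87, 91, 87, 87, 91, 89, 89, 91, 87, 91]
t=5: [98, 97, 99, 97, 99, 99, 97, 98, 98, 97, 99, 97]
t=6: [91, 91, 90, 91, 90, 90, 91, 91, 91, 91, 90, 91]
t=7: [97, 97, 97, 97, 97, 97, 97, 97, 97, 97, 97, 97]
t=8: [92, 92, 92, 92, 92, 92, 92, 92, 92, 92, 92, 92]
t=9: [97, 97, 97, 97, 97, 97, 97, 97, 97, 97, 97, 97]

Answer: 2
Key observation: The state at step 7, [97, 97, 97, 97, 97, 97, 97, 97, 97, 97, 97, 97], reappears at step 9 — and no state repeats earlier — so the cycle the system enters has period 2.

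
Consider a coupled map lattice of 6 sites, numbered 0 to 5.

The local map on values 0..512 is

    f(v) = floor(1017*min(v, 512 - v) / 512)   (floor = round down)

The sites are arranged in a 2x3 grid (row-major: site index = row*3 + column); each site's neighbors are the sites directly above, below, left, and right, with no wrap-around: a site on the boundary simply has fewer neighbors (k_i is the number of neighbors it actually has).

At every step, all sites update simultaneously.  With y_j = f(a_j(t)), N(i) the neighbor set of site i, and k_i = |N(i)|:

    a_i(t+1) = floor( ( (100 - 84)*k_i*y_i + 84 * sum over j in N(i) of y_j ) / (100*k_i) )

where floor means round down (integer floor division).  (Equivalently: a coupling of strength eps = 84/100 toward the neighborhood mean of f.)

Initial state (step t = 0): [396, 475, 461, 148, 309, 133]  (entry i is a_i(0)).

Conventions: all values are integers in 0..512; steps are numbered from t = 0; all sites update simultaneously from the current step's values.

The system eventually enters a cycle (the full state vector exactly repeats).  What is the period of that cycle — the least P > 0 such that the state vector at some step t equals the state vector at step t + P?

Answer: 24
Key observation: The state at step 61, [280, 280, 280, 280, 280, 280], reappears at step 85 — and no state repeats earlier — so the cycle the system enters has period 24.

Derivation:
t=0: [396, 475, 461, 148, 309, 133]
t=1: [190, 217, 157, 312, 240, 253]
t=2: [408, 394, 441, 421, 448, 410]
t=3: [206, 170, 205, 168, 192, 144]
t=4: [346, 389, 326, 385, 328, 376]
t=5: [260, 336, 274, 331, 272, 351]
t=6: [377, 461, 356, 467, 363, 449]
t=7: [122, 260, 144, 250, 135, 273]
t=8: [457, 302, 454, 293, 454, 308]
t=9: [375, 161, 363, 163, 370, 161]
t=10: [313, 288, 315, 284, 314, 293]
t=11: [439, 401, 431, 403, 435, 398]
t=12: [206, 163, 212, 159, 209, 167]
t=13: [333, 400, 342, 396, 337, 404]
t=14: [246, 326, 237, 331, 242, 321]
t=15: [383, 461, 389, 464, 386, 459]
t=16: [123, 226, 125, 227, 124, 224]
t=17: [416, 278, 414, 277, 415, 278]
t=18: [421, 235, 420, 235, 421, 236]
t=19: [420, 226, 421, 225, 420, 226]
t=20: [404, 224, 405, 224, 404, 223]
t=21: [407, 250, 406, 250, 406, 249]
t=22: [449, 255, 449, 254, 449, 255]
t=23: [444, 185, 445, 185, 444, 185]
t=24: [329, 171, 329, 172, 329, 171]
t=25: [343, 359, 342, 359, 343, 359]
t=26: [308, 330, 308, 329, 308, 330]
t=27: [368, 397, 368, 398, 368, 397]
t=28: [236, 276, 237, 276, 236, 276]
t=29: [468, 468, 468, 468, 468, 468]
t=30: [87, 87, 87, 87, 87, 87]
t=31: [172, 172, 172, 172, 172, 172]
t=32: [341, 341, 341, 341, 341, 341]
t=33: [339, 339, 339, 339, 339, 339]
t=34: [343, 343, 343, 343, 343, 343]
t=35: [335, 335, 335, 335, 335, 335]
t=36: [351, 351, 351, 351, 351, 351]
t=37: [319, 319, 319, 319, 319, 319]
t=38: [383, 383, 383, 383, 383, 383]
t=39: [256, 256, 256, 256, 256, 256]
t=40: [508, 508, 508, 508, 508, 508]
t=41: [7, 7, 7, 7, 7, 7]
t=42: [13, 13, 13, 13, 13, 13]
t=43: [25, 25, 25, 25, 25, 25]
t=44: [49, 49, 49, 49, 49, 49]
t=45: [97, 97, 97, 97, 97, 97]
t=46: [192, 192, 192, 192, 192, 192]
t=47: [381, 381, 381, 381, 381, 381]
t=48: [260, 260, 260, 260, 260, 260]
t=49: [500, 500, 500, 500, 500, 500]
t=50: [23, 23, 23, 23, 23, 23]
t=51: [45, 45, 45, 45, 45, 45]
t=52: [89, 89, 89, 89, 89, 89]
t=53: [176, 176, 176, 176, 176, 176]
t=54: [349, 349, 349, 349, 349, 349]
t=55: [323, 323, 323, 323, 323, 323]
t=56: [375, 375, 375, 375, 375, 375]
t=57: [272, 272, 272, 272, 272, 272]
t=58: [476, 476, 476, 476, 476, 476]
t=59: [71, 71, 71, 71, 71, 71]
t=60: [141, 141, 141, 141, 141, 141]
t=61: [280, 280, 280, 280, 280, 280]
t=62: [460, 460, 460, 460, 460, 460]
t=63: [103, 103, 103, 103, 103, 103]
t=64: [204, 204, 204, 204, 204, 204]
t=65: [405, 405, 405, 405, 405, 405]
t=66: [212, 212, 212, 212, 212, 212]
t=67: [421, 421, 421, 421, 421, 421]
t=68: [180, 180, 180, 180, 180, 180]
t=69: [357, 357, 357, 357, 357, 357]
t=70: [307, 307, 307, 307, 307, 307]
t=71: [407, 407, 407, 407, 407, 407]
t=72: [208, 208, 208, 208, 208, 208]
t=73: [413, 413, 413, 413, 413, 413]
t=74: [196, 196, 196, 196, 196, 196]
t=75: [389, 389, 389, 389, 389, 389]
t=76: [244, 244, 244, 244, 244, 244]
t=77: [484, 484, 484, 484, 484, 484]
t=78: [55, 55, 55, 55, 55, 55]
t=79: [109, 109, 109, 109, 109, 109]
t=80: [216, 216, 216, 216, 216, 216]
t=81: [429, 429, 429, 429, 429, 429]
t=82: [164, 164, 164, 164, 164, 164]
t=83: [325, 325, 325, 325, 325, 325]
t=84: [371, 371, 371, 371, 371, 371]
t=85: [280, 280, 280, 280, 280, 280]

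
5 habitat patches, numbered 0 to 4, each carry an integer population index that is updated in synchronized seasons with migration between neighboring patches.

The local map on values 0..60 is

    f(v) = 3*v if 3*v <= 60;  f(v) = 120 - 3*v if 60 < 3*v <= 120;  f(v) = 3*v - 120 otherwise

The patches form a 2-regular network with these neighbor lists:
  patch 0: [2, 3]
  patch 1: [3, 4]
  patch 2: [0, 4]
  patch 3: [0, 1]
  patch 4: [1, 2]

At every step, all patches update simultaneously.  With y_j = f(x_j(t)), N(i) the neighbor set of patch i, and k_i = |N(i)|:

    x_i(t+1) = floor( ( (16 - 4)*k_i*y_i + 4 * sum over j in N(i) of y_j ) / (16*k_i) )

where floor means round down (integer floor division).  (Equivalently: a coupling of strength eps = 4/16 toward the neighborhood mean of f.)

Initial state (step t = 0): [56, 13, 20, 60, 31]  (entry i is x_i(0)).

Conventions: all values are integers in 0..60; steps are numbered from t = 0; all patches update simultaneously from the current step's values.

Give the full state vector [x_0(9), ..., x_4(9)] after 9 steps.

Answer: [7, 24, 16, 12, 44]

Derivation:
t=0: [56, 13, 20, 60, 31]
t=1: [51, 40, 54, 55, 32]
t=2: [35, 8, 38, 37, 23]
t=3: [13, 25, 12, 11, 42]
t=4: [37, 38, 32, 35, 14]
t=5: [11, 11, 24, 13, 35]
t=6: [35, 31, 42, 37, 21]
t=7: [13, 28, 13, 12, 46]
t=8: [38, 33, 36, 36, 22]
t=9: [7, 24, 16, 12, 44]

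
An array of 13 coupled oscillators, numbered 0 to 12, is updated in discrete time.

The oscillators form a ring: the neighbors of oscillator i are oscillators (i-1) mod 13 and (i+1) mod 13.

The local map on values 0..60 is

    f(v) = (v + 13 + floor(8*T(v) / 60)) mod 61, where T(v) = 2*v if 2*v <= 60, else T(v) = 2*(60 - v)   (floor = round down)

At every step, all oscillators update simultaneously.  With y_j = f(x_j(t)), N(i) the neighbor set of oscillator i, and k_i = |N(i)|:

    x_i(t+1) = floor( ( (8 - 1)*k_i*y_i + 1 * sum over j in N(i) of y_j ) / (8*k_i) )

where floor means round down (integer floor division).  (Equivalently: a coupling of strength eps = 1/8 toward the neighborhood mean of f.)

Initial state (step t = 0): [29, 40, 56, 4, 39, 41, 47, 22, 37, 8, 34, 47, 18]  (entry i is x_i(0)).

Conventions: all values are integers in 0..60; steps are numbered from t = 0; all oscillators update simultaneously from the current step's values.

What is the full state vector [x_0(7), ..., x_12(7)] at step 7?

Answer: [23, 25, 51, 53, 26, 26, 43, 10, 29, 55, 26, 39, 7]

Derivation:
t=0: [29, 40, 56, 4, 39, 41, 47, 22, 37, 8, 34, 47, 18]
t=1: [48, 54, 12, 19, 54, 55, 7, 38, 52, 26, 47, 7, 33]
t=2: [6, 8, 27, 34, 8, 8, 22, 50, 11, 39, 5, 21, 47]
t=3: [19, 24, 45, 50, 24, 24, 36, 7, 26, 52, 22, 35, 5]
t=4: [36, 40, 3, 6, 40, 43, 52, 24, 41, 10, 38, 50, 22]
t=5: [54, 55, 18, 22, 55, 56, 11, 41, 55, 29, 50, 9, 38]
t=6: [10, 9, 33, 37, 10, 10, 27, 53, 13, 43, 8, 24, 50]
t=7: [23, 25, 51, 53, 26, 26, 43, 10, 29, 55, 26, 39, 7]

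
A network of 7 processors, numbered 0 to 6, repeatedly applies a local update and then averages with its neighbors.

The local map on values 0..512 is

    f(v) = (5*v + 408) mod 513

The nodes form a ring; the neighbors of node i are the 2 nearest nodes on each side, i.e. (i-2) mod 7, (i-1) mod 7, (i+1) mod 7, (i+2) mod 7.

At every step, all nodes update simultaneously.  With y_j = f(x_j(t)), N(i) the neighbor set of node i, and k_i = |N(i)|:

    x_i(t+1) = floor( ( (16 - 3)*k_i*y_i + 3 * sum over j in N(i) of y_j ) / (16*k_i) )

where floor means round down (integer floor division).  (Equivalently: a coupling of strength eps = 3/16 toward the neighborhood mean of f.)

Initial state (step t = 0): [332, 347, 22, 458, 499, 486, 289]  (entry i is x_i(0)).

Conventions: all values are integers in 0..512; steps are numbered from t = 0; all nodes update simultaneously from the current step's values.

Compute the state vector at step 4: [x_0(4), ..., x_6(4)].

Answer: [73, 180, 415, 123, 324, 175, 105]

Derivation:
t=0: [332, 347, 22, 458, 499, 486, 289]
t=1: [45, 95, 31, 141, 308, 259, 288]
t=2: [139, 327, 86, 117, 360, 176, 300]
t=3: [131, 468, 321, 448, 194, 263, 346]
t=4: [73, 180, 415, 123, 324, 175, 105]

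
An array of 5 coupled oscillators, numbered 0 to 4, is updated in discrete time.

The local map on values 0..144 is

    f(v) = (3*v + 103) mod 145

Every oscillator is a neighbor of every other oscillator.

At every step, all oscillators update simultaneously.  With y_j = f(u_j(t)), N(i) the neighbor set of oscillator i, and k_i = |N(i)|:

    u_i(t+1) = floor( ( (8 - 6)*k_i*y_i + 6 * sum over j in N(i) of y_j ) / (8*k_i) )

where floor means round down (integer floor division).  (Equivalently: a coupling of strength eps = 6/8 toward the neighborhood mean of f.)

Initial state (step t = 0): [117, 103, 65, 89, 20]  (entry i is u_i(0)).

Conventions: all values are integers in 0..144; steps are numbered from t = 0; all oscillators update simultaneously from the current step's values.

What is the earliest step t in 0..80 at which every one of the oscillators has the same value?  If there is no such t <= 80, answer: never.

Simulating step by step:
t=0: [117, 103, 65, 89, 20]  (not all equal)
t=1: [47, 53, 46, 51, 47]  (not all equal)
t=2: [104, 105, 103, 104, 104]  (not all equal)
t=3: [125, 125, 124, 125, 125]  (not all equal)
t=4: [42, 42, 42, 42, 42]  (all equal)

Answer: 4
Key observation: Synchronization is absorbing here: once all oscillators are equal they stay equal, and step 4 is the first all-equal step.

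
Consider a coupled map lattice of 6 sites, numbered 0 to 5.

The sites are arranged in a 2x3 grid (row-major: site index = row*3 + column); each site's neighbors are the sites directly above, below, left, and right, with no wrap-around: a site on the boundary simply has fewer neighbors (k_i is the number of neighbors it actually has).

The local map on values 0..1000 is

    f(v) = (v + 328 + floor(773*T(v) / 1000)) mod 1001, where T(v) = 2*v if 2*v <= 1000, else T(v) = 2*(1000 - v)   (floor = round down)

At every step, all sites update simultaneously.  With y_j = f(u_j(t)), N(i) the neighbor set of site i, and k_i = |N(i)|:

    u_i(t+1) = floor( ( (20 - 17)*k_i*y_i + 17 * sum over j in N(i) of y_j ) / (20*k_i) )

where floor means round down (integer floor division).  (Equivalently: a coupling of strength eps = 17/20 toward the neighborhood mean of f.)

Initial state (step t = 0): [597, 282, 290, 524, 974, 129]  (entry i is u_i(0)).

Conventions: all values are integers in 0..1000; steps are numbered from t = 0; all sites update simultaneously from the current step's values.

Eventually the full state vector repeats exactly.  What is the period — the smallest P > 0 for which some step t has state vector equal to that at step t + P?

Simulating step by step:
t=0: [597, 282, 290, 524, 974, 129]
t=1: [349, 276, 307, 465, 415, 270]
t=2: [261, 204, 34, 330, 214, 210]
t=3: [579, 772, 788, 817, 662, 675]
t=4: [456, 495, 472, 517, 467, 480]
t=5: [573, 521, 562, 514, 566, 525]
t=6: [585, 566, 583, 566, 584, 567]
t=7: [561, 555, 561, 554, 561, 555]
t=8: [568, 566, 568, 566, 568, 566]
t=9: [562, 562, 562, 562, 562, 562]
t=10: [566, 566, 566, 566, 566, 566]
t=11: [563, 563, 563, 563, 563, 563]
t=12: [565, 565, 565, 565, 565, 565]
t=13: [564, 564, 564, 564, 564, 564]
t=14: [565, 565, 565, 565, 565, 565]

Answer: 2
Key observation: The state at step 12, [565, 565, 565, 565, 565, 565], reappears at step 14 — and no state repeats earlier — so the cycle the system enters has period 2.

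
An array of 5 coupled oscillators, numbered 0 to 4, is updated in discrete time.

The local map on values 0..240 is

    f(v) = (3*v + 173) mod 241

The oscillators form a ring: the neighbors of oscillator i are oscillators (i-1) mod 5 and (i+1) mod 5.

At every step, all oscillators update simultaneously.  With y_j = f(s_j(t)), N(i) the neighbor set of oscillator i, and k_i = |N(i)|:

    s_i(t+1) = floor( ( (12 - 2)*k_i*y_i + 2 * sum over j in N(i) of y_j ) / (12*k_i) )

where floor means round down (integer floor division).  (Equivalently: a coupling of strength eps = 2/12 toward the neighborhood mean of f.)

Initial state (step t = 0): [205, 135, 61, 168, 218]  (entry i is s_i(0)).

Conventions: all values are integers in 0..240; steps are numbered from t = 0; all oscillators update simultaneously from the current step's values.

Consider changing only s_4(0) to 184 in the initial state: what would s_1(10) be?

Simulating step by step:
t=0: [205, 135, 61, 168, 184]
t=1: [62, 95, 120, 172, 23]
t=2: [116, 194, 77, 176, 27]
t=3: [36, 43, 156, 197, 32]
t=4: [40, 67, 141, 49, 30]
t=5: [56, 124, 112, 77, 29]
t=6: [90, 63, 41, 139, 37]
t=7: [182, 122, 64, 98, 61]
t=8: [211, 77, 126, 208, 134]
t=9: [90, 148, 77, 75, 90]
t=10: [196, 142, 160, 161, 198]

Answer: s_1(10) = 142
Key observation: This trace re-runs the system from the modified initial state.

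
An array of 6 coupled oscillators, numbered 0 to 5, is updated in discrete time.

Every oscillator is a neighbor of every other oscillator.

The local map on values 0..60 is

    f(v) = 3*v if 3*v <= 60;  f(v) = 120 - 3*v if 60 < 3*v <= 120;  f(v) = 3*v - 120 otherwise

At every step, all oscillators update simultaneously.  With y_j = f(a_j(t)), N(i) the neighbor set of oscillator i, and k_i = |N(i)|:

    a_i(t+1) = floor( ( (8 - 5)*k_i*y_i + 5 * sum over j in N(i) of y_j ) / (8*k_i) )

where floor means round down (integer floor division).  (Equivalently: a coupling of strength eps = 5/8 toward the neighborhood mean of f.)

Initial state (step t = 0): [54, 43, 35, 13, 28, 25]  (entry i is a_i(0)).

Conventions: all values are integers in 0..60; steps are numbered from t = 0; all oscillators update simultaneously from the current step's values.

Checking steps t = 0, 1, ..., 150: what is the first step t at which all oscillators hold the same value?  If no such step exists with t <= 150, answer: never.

Answer: never
Key observation: The state at step 7 reappears at step 11 — the system is in a cycle of period 4 from step 7 on.  No step 0..11 is synchronized, and the cycle repeats forever, so no step up to 150 (or ever) has all oscillators equal.

Derivation:
t=0: [54, 43, 35, 13, 28, 25]  (not all equal)
t=1: [33, 25, 27, 33, 32, 34]  (not all equal)
t=2: [26, 32, 30, 26, 27, 25]  (not all equal)
t=3: [38, 33, 35, 38, 37, 39]  (not all equal)
t=4: [9, 12, 11, 9, 9, 8]  (not all equal)
t=5: [28, 30, 30, 28, 28, 27]  (not all equal)
t=6: [34, 33, 33, 34, 34, 35]  (not all equal)
t=7: [18, 19, 19, 18, 18, 17]  (not all equal)
t=8: [54, 55, 55, 54, 54, 53]  (not all equal)
t=9: [42, 43, 43, 42, 42, 41]  (not all equal)
t=10: [6, 7, 7, 6, 6, 5]  (not all equal)
t=11: [18, 19, 19, 18, 18, 17]  (not all equal)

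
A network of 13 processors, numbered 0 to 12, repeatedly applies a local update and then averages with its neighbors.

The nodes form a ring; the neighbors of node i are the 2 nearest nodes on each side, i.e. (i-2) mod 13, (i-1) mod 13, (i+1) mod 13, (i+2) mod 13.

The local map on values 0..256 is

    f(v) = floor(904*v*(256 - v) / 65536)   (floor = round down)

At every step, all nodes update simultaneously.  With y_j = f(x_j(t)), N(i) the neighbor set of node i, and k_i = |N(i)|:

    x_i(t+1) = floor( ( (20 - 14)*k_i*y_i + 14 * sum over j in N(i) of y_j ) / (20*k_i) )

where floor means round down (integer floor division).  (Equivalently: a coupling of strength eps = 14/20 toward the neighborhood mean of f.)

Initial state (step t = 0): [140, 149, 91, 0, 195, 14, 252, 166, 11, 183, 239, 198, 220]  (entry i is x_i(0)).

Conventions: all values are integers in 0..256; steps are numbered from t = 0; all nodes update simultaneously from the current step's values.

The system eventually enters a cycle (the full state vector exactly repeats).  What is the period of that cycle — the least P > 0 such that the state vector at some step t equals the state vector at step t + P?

Answer: 4
Key observation: The state at step 8, [225, 225, 225, 225, 225, 225, 225, 225, 225, 225, 225, 225, 225], reappears at step 12 — and no state repeats earlier — so the cycle the system enters has period 4.

Derivation:
t=0: [140, 149, 91, 0, 195, 14, 252, 166, 11, 183, 239, 198, 220]
t=1: [188, 160, 168, 111, 95, 80, 83, 110, 91, 135, 102, 147, 147]
t=2: [202, 207, 204, 209, 205, 207, 205, 210, 212, 218, 217, 212, 210]
t=3: [140, 140, 143, 139, 141, 139, 138, 131, 127, 122, 122, 128, 133]
t=4: [224, 223, 223, 223, 223, 224, 224, 224, 224, 225, 225, 225, 224]
t=5: [98, 99, 100, 100, 99, 99, 98, 97, 97, 96, 96, 96, 97]
t=6: [213, 213, 214, 214, 214, 213, 213, 212, 211, 211, 211, 211, 212]
t=7: [126, 125, 124, 124, 124, 125, 126, 128, 128, 129, 129, 128, 128]
t=8: [225, 225, 225, 225, 225, 225, 225, 225, 225, 225, 225, 225, 225]
t=9: [96, 96, 96, 96, 96, 96, 96, 96, 96, 96, 96, 96, 96]
t=10: [211, 211, 211, 211, 211, 211, 211, 211, 211, 211, 211, 211, 211]
t=11: [130, 130, 130, 130, 130, 130, 130, 130, 130, 130, 130, 130, 130]
t=12: [225, 225, 225, 225, 225, 225, 225, 225, 225, 225, 225, 225, 225]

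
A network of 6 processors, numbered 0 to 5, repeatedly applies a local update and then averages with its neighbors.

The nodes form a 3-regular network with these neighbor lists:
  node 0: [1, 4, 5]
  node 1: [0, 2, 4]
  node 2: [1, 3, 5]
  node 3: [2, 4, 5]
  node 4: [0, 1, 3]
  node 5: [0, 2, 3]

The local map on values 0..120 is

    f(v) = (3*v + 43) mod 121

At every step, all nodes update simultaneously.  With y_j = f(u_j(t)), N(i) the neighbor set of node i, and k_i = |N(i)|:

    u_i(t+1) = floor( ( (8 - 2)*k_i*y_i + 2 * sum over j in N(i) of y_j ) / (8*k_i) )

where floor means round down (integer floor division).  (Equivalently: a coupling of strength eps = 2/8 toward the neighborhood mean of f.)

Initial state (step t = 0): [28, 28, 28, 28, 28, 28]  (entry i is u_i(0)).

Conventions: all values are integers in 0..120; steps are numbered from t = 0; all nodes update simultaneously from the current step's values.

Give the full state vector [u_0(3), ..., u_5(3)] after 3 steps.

Simulating step by step:
t=0: [28, 28, 28, 28, 28, 28]
t=1: [6, 6, 6, 6, 6, 6]
t=2: [61, 61, 61, 61, 61, 61]
t=3: [105, 105, 105, 105, 105, 105]

Answer: [105, 105, 105, 105, 105, 105]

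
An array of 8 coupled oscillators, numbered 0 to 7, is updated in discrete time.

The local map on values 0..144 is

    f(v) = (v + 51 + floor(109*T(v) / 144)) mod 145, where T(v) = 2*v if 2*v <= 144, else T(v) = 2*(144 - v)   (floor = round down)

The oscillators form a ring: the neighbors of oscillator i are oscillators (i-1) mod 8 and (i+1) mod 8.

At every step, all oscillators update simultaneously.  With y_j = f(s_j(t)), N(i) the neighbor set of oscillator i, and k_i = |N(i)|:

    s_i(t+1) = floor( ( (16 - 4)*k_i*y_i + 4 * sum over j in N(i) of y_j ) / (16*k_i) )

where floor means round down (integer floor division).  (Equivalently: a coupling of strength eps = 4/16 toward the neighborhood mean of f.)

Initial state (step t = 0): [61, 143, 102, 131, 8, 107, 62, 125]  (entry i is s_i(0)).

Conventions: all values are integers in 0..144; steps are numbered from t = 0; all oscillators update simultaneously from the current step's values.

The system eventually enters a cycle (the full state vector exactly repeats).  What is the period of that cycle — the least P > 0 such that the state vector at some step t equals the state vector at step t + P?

Simulating step by step:
t=0: [61, 143, 102, 131, 8, 107, 62, 125]
t=1: [57, 53, 66, 59, 68, 68, 61, 59]
t=2: [48, 44, 64, 58, 73, 73, 60, 54]
t=3: [26, 23, 57, 57, 81, 82, 57, 41]
t=4: [101, 101, 56, 53, 77, 77, 48, 27]
t=5: [77, 68, 48, 45, 78, 76, 44, 100]
t=6: [81, 70, 31, 27, 75, 75, 31, 66]
t=7: [80, 87, 120, 115, 89, 90, 115, 79]
t=8: [81, 77, 64, 65, 76, 75, 68, 80]
t=9: [82, 81, 68, 70, 82, 83, 77, 81]
t=10: [81, 81, 77, 80, 81, 81, 83, 82]
t=11: [81, 82, 83, 82, 82, 81, 81, 81]
t=12: [81, 81, 81, 81, 81, 81, 82, 82]
t=13: [81, 82, 82, 82, 82, 81, 81, 81]
t=14: [81, 81, 81, 81, 81, 81, 82, 82]

Answer: 2
Key observation: The state at step 12, [81, 81, 81, 81, 81, 81, 82, 82], reappears at step 14 — and no state repeats earlier — so the cycle the system enters has period 2.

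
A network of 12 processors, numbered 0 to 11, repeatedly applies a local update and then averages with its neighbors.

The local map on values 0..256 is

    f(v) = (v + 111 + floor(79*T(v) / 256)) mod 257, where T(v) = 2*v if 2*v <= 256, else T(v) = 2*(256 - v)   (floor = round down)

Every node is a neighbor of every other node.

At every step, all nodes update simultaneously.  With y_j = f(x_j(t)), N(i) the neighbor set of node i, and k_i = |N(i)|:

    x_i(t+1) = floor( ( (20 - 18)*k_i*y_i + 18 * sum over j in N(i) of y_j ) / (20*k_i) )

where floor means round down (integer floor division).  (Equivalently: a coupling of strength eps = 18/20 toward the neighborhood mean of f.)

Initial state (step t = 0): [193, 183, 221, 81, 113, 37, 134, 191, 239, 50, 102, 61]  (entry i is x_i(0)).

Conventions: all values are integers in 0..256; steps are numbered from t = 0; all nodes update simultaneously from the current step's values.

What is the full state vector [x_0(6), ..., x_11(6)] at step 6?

Simulating step by step:
t=0: [193, 183, 221, 81, 113, 37, 134, 191, 239, 50, 102, 61]
t=1: [114, 114, 114, 117, 113, 115, 113, 114, 114, 116, 113, 116]
t=2: [38, 38, 38, 38, 38, 38, 38, 38, 38, 38, 38, 38]
t=3: [172, 172, 172, 172, 172, 172, 172, 172, 172, 172, 172, 172]
t=4: [77, 77, 77, 77, 77, 77, 77, 77, 77, 77, 77, 77]
t=5: [235, 235, 235, 235, 235, 235, 235, 235, 235, 235, 235, 235]
t=6: [101, 101, 101, 101, 101, 101, 101, 101, 101, 101, 101, 101]

Answer: [101, 101, 101, 101, 101, 101, 101, 101, 101, 101, 101, 101]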